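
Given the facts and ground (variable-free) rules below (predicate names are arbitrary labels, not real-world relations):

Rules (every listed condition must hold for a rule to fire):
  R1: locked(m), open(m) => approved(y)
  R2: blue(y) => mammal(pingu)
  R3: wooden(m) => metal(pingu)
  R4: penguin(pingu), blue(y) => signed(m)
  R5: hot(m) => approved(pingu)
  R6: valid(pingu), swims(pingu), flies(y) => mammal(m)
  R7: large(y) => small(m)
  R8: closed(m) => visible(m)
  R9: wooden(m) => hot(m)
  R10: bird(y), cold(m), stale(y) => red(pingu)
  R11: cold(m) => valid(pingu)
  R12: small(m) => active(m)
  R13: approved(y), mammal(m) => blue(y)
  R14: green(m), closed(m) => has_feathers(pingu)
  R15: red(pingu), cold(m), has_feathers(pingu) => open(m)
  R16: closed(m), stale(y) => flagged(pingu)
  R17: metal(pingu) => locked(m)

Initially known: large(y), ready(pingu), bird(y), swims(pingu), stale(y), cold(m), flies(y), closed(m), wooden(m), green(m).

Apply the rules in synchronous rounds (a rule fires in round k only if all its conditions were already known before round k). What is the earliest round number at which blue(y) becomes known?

[1] R3 [wooden(m) => metal(pingu)]; R7 [large(y) => small(m)]; R8 [closed(m) => visible(m)]; R9 [wooden(m) => hot(m)]; R10 [bird(y), cold(m), stale(y) => red(pingu)]; R11 [cold(m) => valid(pingu)]; R14 [green(m), closed(m) => has_feathers(pingu)]; R16 [closed(m), stale(y) => flagged(pingu)]. ⇒ new: metal(pingu), small(m), visible(m), hot(m), red(pingu), valid(pingu), has_feathers(pingu), flagged(pingu).
[2] R5 [hot(m) => approved(pingu)]; R6 [valid(pingu), swims(pingu), flies(y) => mammal(m)]; R12 [small(m) => active(m)]; R15 [red(pingu), cold(m), has_feathers(pingu) => open(m)]; R17 [metal(pingu) => locked(m)]. ⇒ new: approved(pingu), mammal(m), active(m), open(m), locked(m).
[3] R1 [locked(m), open(m) => approved(y)]. ⇒ new: approved(y).
[4] R13 [approved(y), mammal(m) => blue(y)]. ⇒ new: blue(y).
blue(y) first appears in round 4.

4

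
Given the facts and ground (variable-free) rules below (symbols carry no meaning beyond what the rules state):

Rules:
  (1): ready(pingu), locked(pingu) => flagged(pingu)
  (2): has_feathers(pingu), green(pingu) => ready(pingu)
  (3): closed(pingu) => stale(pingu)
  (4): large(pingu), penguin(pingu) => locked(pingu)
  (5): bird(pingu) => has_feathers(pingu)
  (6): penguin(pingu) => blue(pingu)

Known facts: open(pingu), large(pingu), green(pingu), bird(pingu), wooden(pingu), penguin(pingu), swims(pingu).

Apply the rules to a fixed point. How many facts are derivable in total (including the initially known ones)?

Round 1 — (4), (5), (6), derive locked(pingu), has_feathers(pingu), blue(pingu).
Round 2 — (2), derive ready(pingu).
Round 3 — (1), derive flagged(pingu).
Closure: {bird(pingu), blue(pingu), flagged(pingu), green(pingu), has_feathers(pingu), large(pingu), locked(pingu), open(pingu), penguin(pingu), ready(pingu), swims(pingu), wooden(pingu)} — 12 facts.

12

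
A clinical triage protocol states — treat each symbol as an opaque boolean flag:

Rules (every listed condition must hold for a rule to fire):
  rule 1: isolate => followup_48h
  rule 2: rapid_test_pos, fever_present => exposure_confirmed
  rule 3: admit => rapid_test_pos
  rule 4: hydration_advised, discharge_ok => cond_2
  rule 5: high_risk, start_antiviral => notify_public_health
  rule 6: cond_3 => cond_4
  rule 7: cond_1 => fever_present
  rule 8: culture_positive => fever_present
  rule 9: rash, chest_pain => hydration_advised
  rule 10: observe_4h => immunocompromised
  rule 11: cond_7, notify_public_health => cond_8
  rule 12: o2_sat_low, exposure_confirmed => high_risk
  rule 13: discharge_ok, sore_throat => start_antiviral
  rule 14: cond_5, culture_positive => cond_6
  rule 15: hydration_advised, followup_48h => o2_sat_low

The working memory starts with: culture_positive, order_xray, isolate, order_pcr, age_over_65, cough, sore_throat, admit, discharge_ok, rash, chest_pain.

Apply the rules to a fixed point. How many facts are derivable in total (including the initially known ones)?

Round 1 — rule 1, rule 3, rule 8, rule 9, rule 13, derive followup_48h, rapid_test_pos, fever_present, hydration_advised, start_antiviral.
Round 2 — rule 2, rule 4, rule 15, derive exposure_confirmed, cond_2, o2_sat_low.
Round 3 — rule 12, derive high_risk.
Round 4 — rule 5, derive notify_public_health.
Closure: {admit, age_over_65, chest_pain, cond_2, cough, culture_positive, discharge_ok, exposure_confirmed, fever_present, followup_48h, high_risk, hydration_advised, isolate, notify_public_health, o2_sat_low, order_pcr, order_xray, rapid_test_pos, rash, sore_throat, start_antiviral} — 21 facts.

21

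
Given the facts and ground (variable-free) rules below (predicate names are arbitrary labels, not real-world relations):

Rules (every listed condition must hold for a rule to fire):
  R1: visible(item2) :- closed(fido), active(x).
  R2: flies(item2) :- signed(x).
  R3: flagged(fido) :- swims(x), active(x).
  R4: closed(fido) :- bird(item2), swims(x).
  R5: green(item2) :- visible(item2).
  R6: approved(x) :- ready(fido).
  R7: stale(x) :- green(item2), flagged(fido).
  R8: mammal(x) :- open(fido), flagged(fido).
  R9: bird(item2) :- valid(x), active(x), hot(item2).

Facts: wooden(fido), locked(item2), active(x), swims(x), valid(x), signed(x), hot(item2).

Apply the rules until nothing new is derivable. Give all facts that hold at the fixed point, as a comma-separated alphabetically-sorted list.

Round 1: R2 [flies(item2) :- signed(x).]; R3 [flagged(fido) :- swims(x), active(x).]; R9 [bird(item2) :- valid(x), active(x), hot(item2).]. New: flies(item2), flagged(fido), bird(item2).
Round 2: R4 [closed(fido) :- bird(item2), swims(x).]. New: closed(fido).
Round 3: R1 [visible(item2) :- closed(fido), active(x).]. New: visible(item2).
Round 4: R5 [green(item2) :- visible(item2).]. New: green(item2).
Round 5: R7 [stale(x) :- green(item2), flagged(fido).]. New: stale(x).

active(x), bird(item2), closed(fido), flagged(fido), flies(item2), green(item2), hot(item2), locked(item2), signed(x), stale(x), swims(x), valid(x), visible(item2), wooden(fido)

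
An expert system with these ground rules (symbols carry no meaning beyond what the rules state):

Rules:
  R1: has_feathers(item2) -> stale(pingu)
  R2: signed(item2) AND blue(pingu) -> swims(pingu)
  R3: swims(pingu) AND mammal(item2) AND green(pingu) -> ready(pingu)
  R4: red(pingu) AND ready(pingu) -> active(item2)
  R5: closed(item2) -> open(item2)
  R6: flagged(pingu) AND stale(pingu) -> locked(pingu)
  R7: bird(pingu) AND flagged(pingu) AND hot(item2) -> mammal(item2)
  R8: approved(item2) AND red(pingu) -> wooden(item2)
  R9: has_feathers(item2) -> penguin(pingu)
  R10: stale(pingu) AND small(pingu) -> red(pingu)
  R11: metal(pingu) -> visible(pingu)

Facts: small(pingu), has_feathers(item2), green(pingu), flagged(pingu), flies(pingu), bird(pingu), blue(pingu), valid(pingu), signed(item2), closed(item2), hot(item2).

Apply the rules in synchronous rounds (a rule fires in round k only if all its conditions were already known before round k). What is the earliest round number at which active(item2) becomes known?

3

Round 1: R1 [has_feathers(item2) -> stale(pingu)]; R2 [signed(item2) AND blue(pingu) -> swims(pingu)]; R5 [closed(item2) -> open(item2)]; R7 [bird(pingu) AND flagged(pingu) AND hot(item2) -> mammal(item2)]; R9 [has_feathers(item2) -> penguin(pingu)]. New: stale(pingu), swims(pingu), open(item2), mammal(item2), penguin(pingu).
Round 2: R3 [swims(pingu) AND mammal(item2) AND green(pingu) -> ready(pingu)]; R6 [flagged(pingu) AND stale(pingu) -> locked(pingu)]; R10 [stale(pingu) AND small(pingu) -> red(pingu)]. New: ready(pingu), locked(pingu), red(pingu).
Round 3: R4 [red(pingu) AND ready(pingu) -> active(item2)]. New: active(item2).
active(item2) first appears in round 3.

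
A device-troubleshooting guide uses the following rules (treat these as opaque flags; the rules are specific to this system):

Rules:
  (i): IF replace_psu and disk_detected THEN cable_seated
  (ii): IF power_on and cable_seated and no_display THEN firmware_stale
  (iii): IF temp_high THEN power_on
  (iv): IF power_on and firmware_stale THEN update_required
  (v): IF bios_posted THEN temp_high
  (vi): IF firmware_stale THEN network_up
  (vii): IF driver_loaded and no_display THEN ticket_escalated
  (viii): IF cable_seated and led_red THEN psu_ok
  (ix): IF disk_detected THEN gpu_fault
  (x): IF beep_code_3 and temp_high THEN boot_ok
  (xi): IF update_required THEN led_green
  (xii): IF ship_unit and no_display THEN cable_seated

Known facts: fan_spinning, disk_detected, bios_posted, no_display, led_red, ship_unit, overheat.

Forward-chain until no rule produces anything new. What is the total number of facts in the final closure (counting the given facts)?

16

Round 1 — (v), (ix), (xii), derive temp_high, gpu_fault, cable_seated.
Round 2 — (iii), (viii), derive power_on, psu_ok.
Round 3 — (ii), derive firmware_stale.
Round 4 — (iv), (vi), derive update_required, network_up.
Round 5 — (xi), derive led_green.
Closure: {bios_posted, cable_seated, disk_detected, fan_spinning, firmware_stale, gpu_fault, led_green, led_red, network_up, no_display, overheat, power_on, psu_ok, ship_unit, temp_high, update_required} — 16 facts.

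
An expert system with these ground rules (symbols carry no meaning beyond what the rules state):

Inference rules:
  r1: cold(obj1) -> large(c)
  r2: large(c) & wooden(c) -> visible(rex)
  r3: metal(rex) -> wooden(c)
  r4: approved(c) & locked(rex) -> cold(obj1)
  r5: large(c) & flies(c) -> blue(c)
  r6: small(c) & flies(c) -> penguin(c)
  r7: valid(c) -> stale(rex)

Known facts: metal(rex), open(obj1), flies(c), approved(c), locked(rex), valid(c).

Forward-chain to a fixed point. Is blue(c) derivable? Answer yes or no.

Round 1: r3 [metal(rex) -> wooden(c)]; r4 [approved(c) & locked(rex) -> cold(obj1)]; r7 [valid(c) -> stale(rex)]. Adds wooden(c), cold(obj1), stale(rex).
Round 2: r1 [cold(obj1) -> large(c)]. Adds large(c).
Round 3: r2 [large(c) & wooden(c) -> visible(rex)]; r5 [large(c) & flies(c) -> blue(c)]. Adds visible(rex), blue(c).
blue(c) appears in round 3, so it is derivable.

yes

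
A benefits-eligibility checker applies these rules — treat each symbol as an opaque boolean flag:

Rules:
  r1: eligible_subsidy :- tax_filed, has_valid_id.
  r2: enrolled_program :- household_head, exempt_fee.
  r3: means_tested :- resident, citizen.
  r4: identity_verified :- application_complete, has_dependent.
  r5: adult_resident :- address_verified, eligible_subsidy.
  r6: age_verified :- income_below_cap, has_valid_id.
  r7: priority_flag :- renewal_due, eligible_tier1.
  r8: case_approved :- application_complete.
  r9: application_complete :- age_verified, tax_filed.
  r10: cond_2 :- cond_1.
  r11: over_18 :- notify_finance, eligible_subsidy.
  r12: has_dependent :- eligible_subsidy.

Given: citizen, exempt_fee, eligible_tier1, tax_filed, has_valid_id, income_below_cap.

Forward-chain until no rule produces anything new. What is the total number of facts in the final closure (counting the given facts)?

Round 1 fires r1, r6, giving eligible_subsidy, age_verified.
Round 2 fires r9, r12, giving application_complete, has_dependent.
Round 3 fires r4, r8, giving identity_verified, case_approved.
Closure: {age_verified, application_complete, case_approved, citizen, eligible_subsidy, eligible_tier1, exempt_fee, has_dependent, has_valid_id, identity_verified, income_below_cap, tax_filed} — 12 facts.

12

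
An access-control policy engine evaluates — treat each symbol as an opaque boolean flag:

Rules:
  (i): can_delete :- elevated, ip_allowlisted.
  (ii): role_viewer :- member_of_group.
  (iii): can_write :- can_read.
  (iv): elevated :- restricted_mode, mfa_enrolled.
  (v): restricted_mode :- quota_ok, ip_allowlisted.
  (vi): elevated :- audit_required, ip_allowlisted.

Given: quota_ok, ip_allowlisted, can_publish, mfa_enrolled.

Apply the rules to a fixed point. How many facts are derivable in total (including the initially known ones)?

[1] (v) [restricted_mode :- quota_ok, ip_allowlisted.]. ⇒ new: restricted_mode.
[2] (iv) [elevated :- restricted_mode, mfa_enrolled.]. ⇒ new: elevated.
[3] (i) [can_delete :- elevated, ip_allowlisted.]. ⇒ new: can_delete.
Closure: {can_delete, can_publish, elevated, ip_allowlisted, mfa_enrolled, quota_ok, restricted_mode} — 7 facts.

7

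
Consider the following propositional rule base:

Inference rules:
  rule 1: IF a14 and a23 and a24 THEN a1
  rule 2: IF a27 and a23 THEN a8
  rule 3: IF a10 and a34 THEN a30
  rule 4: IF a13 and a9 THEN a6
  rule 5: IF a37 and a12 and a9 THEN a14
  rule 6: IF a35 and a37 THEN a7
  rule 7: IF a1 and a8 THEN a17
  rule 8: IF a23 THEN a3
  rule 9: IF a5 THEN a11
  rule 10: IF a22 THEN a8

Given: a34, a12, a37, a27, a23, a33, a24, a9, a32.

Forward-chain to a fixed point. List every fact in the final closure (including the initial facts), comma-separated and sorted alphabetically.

a1, a12, a14, a17, a23, a24, a27, a3, a32, a33, a34, a37, a8, a9

Round 1 — rule 2, rule 5, rule 8, derive a8, a14, a3.
Round 2 — rule 1, derive a1.
Round 3 — rule 7, derive a17.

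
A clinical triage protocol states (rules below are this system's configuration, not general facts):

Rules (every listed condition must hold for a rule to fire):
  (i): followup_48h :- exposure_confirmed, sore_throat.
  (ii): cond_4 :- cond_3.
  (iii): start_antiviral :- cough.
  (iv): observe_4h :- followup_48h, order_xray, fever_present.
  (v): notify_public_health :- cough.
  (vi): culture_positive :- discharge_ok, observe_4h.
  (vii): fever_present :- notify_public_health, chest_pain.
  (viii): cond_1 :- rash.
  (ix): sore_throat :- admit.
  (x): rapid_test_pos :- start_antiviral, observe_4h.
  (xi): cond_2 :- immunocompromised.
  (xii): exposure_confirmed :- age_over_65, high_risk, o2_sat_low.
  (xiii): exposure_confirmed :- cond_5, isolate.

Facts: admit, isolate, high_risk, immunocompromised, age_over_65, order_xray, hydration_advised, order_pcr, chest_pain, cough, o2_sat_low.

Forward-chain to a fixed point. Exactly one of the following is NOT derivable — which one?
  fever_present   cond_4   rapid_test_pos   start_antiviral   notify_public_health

Round 1 — (iii), (v), (ix), (xi), (xii), derive start_antiviral, notify_public_health, sore_throat, cond_2, exposure_confirmed.
Round 2 — (i), (vii), derive followup_48h, fever_present.
Round 3 — (iv), derive observe_4h.
Round 4 — (x), derive rapid_test_pos.
Derived: rapid_test_pos (round 4), notify_public_health (round 1), start_antiviral (round 1), fever_present (round 2). cond_4 never appears in any round.

cond_4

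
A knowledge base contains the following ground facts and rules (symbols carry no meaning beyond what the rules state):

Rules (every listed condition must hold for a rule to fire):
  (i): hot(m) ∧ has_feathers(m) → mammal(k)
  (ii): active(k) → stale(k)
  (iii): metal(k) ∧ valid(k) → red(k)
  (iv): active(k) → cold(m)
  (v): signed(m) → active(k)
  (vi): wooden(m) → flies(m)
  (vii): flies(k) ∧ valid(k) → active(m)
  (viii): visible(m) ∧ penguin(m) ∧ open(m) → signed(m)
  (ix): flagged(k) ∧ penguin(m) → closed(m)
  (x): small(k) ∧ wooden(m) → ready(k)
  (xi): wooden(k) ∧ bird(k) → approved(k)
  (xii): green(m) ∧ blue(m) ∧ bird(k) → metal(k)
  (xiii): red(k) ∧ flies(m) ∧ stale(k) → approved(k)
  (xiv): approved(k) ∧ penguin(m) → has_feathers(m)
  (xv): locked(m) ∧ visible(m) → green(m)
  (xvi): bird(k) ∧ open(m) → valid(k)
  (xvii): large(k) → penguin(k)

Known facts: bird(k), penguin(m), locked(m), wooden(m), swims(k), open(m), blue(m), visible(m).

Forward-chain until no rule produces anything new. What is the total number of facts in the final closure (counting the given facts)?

Round 1: (vi) [wooden(m) → flies(m)]; (viii) [visible(m) ∧ penguin(m) ∧ open(m) → signed(m)]; (xv) [locked(m) ∧ visible(m) → green(m)]; (xvi) [bird(k) ∧ open(m) → valid(k)]. New: flies(m), signed(m), green(m), valid(k).
Round 2: (v) [signed(m) → active(k)]; (xii) [green(m) ∧ blue(m) ∧ bird(k) → metal(k)]. New: active(k), metal(k).
Round 3: (ii) [active(k) → stale(k)]; (iii) [metal(k) ∧ valid(k) → red(k)]; (iv) [active(k) → cold(m)]. New: stale(k), red(k), cold(m).
Round 4: (xiii) [red(k) ∧ flies(m) ∧ stale(k) → approved(k)]. New: approved(k).
Round 5: (xiv) [approved(k) ∧ penguin(m) → has_feathers(m)]. New: has_feathers(m).
Closure: {active(k), approved(k), bird(k), blue(m), cold(m), flies(m), green(m), has_feathers(m), locked(m), metal(k), open(m), penguin(m), red(k), signed(m), stale(k), swims(k), valid(k), visible(m), wooden(m)} — 19 facts.

19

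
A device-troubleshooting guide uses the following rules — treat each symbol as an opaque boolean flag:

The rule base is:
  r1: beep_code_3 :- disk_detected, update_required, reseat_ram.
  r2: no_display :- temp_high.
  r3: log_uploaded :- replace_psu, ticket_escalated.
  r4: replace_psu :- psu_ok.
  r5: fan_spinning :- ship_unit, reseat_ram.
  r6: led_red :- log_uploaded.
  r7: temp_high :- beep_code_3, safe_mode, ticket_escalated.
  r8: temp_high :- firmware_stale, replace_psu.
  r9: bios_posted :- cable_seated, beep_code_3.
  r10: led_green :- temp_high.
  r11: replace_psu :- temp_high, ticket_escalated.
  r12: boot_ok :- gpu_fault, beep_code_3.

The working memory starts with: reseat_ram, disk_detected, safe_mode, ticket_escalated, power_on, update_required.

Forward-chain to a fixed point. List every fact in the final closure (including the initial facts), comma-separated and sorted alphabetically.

beep_code_3, disk_detected, led_green, led_red, log_uploaded, no_display, power_on, replace_psu, reseat_ram, safe_mode, temp_high, ticket_escalated, update_required

Round 1 — r1, derive beep_code_3.
Round 2 — r7, derive temp_high.
Round 3 — r2, r10, r11, derive no_display, led_green, replace_psu.
Round 4 — r3, derive log_uploaded.
Round 5 — r6, derive led_red.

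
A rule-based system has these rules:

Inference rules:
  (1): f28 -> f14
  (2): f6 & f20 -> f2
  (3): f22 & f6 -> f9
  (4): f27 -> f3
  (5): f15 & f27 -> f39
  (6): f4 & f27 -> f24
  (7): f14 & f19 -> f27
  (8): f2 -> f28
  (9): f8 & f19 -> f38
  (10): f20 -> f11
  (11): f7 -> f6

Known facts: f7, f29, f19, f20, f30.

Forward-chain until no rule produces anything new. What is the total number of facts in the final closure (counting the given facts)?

Round 1 — (10), (11), derive f11, f6.
Round 2 — (2), derive f2.
Round 3 — (8), derive f28.
Round 4 — (1), derive f14.
Round 5 — (7), derive f27.
Round 6 — (4), derive f3.
Closure: {f11, f14, f19, f2, f20, f27, f28, f29, f3, f30, f6, f7} — 12 facts.

12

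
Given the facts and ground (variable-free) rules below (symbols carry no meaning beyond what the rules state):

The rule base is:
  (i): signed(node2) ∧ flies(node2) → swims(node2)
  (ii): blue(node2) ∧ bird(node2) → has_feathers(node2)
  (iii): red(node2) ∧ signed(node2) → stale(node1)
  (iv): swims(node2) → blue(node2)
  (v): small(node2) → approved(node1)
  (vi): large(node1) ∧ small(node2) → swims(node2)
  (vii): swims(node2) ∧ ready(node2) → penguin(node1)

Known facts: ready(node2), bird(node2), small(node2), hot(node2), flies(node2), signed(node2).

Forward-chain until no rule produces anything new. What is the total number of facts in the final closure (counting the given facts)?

Round 1: (i) [signed(node2) ∧ flies(node2) → swims(node2)]; (v) [small(node2) → approved(node1)]. New: swims(node2), approved(node1).
Round 2: (iv) [swims(node2) → blue(node2)]; (vii) [swims(node2) ∧ ready(node2) → penguin(node1)]. New: blue(node2), penguin(node1).
Round 3: (ii) [blue(node2) ∧ bird(node2) → has_feathers(node2)]. New: has_feathers(node2).
Closure: {approved(node1), bird(node2), blue(node2), flies(node2), has_feathers(node2), hot(node2), penguin(node1), ready(node2), signed(node2), small(node2), swims(node2)} — 11 facts.

11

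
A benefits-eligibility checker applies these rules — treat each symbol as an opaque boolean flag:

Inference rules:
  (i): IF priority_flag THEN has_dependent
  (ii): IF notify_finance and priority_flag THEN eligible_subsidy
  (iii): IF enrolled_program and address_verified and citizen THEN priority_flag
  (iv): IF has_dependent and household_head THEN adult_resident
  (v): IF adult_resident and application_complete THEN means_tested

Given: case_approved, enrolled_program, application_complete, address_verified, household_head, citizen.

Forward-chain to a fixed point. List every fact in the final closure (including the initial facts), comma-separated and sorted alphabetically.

address_verified, adult_resident, application_complete, case_approved, citizen, enrolled_program, has_dependent, household_head, means_tested, priority_flag

Round 1 fires (iii), giving priority_flag.
Round 2 fires (i), giving has_dependent.
Round 3 fires (iv), giving adult_resident.
Round 4 fires (v), giving means_tested.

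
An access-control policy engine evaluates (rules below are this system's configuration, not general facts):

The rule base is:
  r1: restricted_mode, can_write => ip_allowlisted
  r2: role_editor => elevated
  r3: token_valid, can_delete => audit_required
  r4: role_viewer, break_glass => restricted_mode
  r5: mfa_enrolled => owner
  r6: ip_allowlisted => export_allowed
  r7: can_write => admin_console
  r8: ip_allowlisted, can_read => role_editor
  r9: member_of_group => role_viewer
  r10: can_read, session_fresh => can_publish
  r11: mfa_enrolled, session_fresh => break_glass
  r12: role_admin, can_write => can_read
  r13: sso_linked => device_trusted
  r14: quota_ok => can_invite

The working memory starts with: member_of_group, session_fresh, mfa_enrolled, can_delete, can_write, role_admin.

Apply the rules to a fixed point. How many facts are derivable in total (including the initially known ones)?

Round 1: r5 [mfa_enrolled => owner]; r7 [can_write => admin_console]; r9 [member_of_group => role_viewer]; r11 [mfa_enrolled, session_fresh => break_glass]; r12 [role_admin, can_write => can_read]. Adds owner, admin_console, role_viewer, break_glass, can_read.
Round 2: r4 [role_viewer, break_glass => restricted_mode]; r10 [can_read, session_fresh => can_publish]. Adds restricted_mode, can_publish.
Round 3: r1 [restricted_mode, can_write => ip_allowlisted]. Adds ip_allowlisted.
Round 4: r6 [ip_allowlisted => export_allowed]; r8 [ip_allowlisted, can_read => role_editor]. Adds export_allowed, role_editor.
Round 5: r2 [role_editor => elevated]. Adds elevated.
Closure: {admin_console, break_glass, can_delete, can_publish, can_read, can_write, elevated, export_allowed, ip_allowlisted, member_of_group, mfa_enrolled, owner, restricted_mode, role_admin, role_editor, role_viewer, session_fresh} — 17 facts.

17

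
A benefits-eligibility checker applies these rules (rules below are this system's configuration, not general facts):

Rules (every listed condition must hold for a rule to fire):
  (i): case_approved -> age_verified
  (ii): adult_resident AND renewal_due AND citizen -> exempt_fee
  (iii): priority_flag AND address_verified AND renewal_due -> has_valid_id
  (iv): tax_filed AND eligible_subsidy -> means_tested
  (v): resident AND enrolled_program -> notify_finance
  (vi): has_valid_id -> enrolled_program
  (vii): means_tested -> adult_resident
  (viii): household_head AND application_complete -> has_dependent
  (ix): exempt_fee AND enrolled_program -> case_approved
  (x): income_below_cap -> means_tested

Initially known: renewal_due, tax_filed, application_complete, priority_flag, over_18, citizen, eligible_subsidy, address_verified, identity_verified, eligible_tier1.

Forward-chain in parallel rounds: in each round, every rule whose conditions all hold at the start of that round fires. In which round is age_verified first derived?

Round 1: (iii) [priority_flag AND address_verified AND renewal_due -> has_valid_id]; (iv) [tax_filed AND eligible_subsidy -> means_tested]. Adds has_valid_id, means_tested.
Round 2: (vi) [has_valid_id -> enrolled_program]; (vii) [means_tested -> adult_resident]. Adds enrolled_program, adult_resident.
Round 3: (ii) [adult_resident AND renewal_due AND citizen -> exempt_fee]. Adds exempt_fee.
Round 4: (ix) [exempt_fee AND enrolled_program -> case_approved]. Adds case_approved.
Round 5: (i) [case_approved -> age_verified]. Adds age_verified.
age_verified first appears in round 5.

5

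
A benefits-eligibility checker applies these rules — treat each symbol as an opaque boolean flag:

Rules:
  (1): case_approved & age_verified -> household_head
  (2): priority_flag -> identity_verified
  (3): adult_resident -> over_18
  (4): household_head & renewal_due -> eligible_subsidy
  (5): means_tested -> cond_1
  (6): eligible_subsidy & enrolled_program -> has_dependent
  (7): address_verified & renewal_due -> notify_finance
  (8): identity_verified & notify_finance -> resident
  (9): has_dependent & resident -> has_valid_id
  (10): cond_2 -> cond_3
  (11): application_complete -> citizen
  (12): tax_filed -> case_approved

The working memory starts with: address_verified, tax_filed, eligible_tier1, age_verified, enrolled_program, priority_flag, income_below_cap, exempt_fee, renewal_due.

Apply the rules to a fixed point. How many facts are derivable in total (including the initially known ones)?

Round 1: (2) [priority_flag -> identity_verified]; (7) [address_verified & renewal_due -> notify_finance]; (12) [tax_filed -> case_approved]. New: identity_verified, notify_finance, case_approved.
Round 2: (1) [case_approved & age_verified -> household_head]; (8) [identity_verified & notify_finance -> resident]. New: household_head, resident.
Round 3: (4) [household_head & renewal_due -> eligible_subsidy]. New: eligible_subsidy.
Round 4: (6) [eligible_subsidy & enrolled_program -> has_dependent]. New: has_dependent.
Round 5: (9) [has_dependent & resident -> has_valid_id]. New: has_valid_id.
Closure: {address_verified, age_verified, case_approved, eligible_subsidy, eligible_tier1, enrolled_program, exempt_fee, has_dependent, has_valid_id, household_head, identity_verified, income_below_cap, notify_finance, priority_flag, renewal_due, resident, tax_filed} — 17 facts.

17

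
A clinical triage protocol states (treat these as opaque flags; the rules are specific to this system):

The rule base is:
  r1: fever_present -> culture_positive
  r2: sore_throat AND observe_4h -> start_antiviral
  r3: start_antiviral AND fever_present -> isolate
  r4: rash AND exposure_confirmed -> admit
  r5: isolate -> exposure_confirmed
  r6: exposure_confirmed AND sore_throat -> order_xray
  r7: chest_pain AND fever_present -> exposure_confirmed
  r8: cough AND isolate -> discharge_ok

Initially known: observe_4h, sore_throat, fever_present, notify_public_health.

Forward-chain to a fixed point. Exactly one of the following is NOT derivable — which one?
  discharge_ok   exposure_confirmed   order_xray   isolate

Round 1: r1 [fever_present -> culture_positive]; r2 [sore_throat AND observe_4h -> start_antiviral]. New: culture_positive, start_antiviral.
Round 2: r3 [start_antiviral AND fever_present -> isolate]. New: isolate.
Round 3: r5 [isolate -> exposure_confirmed]. New: exposure_confirmed.
Round 4: r6 [exposure_confirmed AND sore_throat -> order_xray]. New: order_xray.
Derived: isolate (round 2), exposure_confirmed (round 3), order_xray (round 4). discharge_ok never appears in any round.

discharge_ok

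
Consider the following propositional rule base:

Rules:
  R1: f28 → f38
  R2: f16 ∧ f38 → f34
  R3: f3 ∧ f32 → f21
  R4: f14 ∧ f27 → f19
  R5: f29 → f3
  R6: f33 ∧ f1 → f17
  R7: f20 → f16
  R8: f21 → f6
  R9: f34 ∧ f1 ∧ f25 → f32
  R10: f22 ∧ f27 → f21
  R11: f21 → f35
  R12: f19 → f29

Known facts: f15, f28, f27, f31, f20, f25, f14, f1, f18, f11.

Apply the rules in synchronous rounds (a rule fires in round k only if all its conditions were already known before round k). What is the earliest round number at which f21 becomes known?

4

Round 1: R1 [f28 → f38]; R4 [f14 ∧ f27 → f19]; R7 [f20 → f16]. Adds f38, f19, f16.
Round 2: R2 [f16 ∧ f38 → f34]; R12 [f19 → f29]. Adds f34, f29.
Round 3: R5 [f29 → f3]; R9 [f34 ∧ f1 ∧ f25 → f32]. Adds f3, f32.
Round 4: R3 [f3 ∧ f32 → f21]. Adds f21.
f21 first appears in round 4.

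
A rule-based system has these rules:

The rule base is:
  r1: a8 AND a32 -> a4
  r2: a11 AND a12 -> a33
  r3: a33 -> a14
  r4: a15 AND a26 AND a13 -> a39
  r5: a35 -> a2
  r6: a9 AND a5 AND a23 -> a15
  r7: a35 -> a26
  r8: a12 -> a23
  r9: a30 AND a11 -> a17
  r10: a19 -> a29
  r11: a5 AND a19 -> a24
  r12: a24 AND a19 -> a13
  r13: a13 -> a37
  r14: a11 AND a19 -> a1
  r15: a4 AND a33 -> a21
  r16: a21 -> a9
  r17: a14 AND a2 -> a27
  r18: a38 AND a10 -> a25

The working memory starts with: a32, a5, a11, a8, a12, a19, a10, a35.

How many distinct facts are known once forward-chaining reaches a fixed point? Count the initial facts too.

24

Round 1 — r1, r2, r5, r7, r8, r10, r11, r14, derive a4, a33, a2, a26, a23, a29, a24, a1.
Round 2 — r3, r12, r15, derive a14, a13, a21.
Round 3 — r13, r16, r17, derive a37, a9, a27.
Round 4 — r6, derive a15.
Round 5 — r4, derive a39.
Closure: {a1, a10, a11, a12, a13, a14, a15, a19, a2, a21, a23, a24, a26, a27, a29, a32, a33, a35, a37, a39, a4, a5, a8, a9} — 24 facts.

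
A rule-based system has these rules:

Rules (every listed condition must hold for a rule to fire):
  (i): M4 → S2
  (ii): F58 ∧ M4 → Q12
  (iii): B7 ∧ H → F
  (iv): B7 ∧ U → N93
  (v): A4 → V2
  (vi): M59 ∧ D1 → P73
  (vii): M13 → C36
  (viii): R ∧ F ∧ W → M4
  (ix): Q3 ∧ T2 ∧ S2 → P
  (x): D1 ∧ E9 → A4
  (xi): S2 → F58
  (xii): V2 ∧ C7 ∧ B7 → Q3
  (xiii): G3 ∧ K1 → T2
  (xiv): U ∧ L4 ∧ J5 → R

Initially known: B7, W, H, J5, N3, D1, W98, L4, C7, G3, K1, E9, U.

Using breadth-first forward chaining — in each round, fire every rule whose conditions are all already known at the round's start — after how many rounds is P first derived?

Round 1: (iii) [B7 ∧ H → F]; (iv) [B7 ∧ U → N93]; (x) [D1 ∧ E9 → A4]; (xiii) [G3 ∧ K1 → T2]; (xiv) [U ∧ L4 ∧ J5 → R]. Adds F, N93, A4, T2, R.
Round 2: (v) [A4 → V2]; (viii) [R ∧ F ∧ W → M4]. Adds V2, M4.
Round 3: (i) [M4 → S2]; (xii) [V2 ∧ C7 ∧ B7 → Q3]. Adds S2, Q3.
Round 4: (ix) [Q3 ∧ T2 ∧ S2 → P]; (xi) [S2 → F58]. Adds P, F58.
P first appears in round 4.

4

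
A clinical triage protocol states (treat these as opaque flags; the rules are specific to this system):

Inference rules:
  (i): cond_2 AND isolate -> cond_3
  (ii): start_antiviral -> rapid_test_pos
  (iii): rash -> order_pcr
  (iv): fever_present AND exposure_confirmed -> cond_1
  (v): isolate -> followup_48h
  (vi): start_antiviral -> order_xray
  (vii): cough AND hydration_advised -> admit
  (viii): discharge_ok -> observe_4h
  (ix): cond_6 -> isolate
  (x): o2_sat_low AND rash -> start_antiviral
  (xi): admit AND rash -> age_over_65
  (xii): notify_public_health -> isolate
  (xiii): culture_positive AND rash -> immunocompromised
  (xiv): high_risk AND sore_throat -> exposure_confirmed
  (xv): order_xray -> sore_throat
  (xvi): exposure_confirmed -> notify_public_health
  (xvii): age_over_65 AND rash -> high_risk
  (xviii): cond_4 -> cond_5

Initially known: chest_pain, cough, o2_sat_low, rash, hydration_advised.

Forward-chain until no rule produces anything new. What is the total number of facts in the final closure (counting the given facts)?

17

Round 1: (iii) [rash -> order_pcr]; (vii) [cough AND hydration_advised -> admit]; (x) [o2_sat_low AND rash -> start_antiviral]. Adds order_pcr, admit, start_antiviral.
Round 2: (ii) [start_antiviral -> rapid_test_pos]; (vi) [start_antiviral -> order_xray]; (xi) [admit AND rash -> age_over_65]. Adds rapid_test_pos, order_xray, age_over_65.
Round 3: (xv) [order_xray -> sore_throat]; (xvii) [age_over_65 AND rash -> high_risk]. Adds sore_throat, high_risk.
Round 4: (xiv) [high_risk AND sore_throat -> exposure_confirmed]. Adds exposure_confirmed.
Round 5: (xvi) [exposure_confirmed -> notify_public_health]. Adds notify_public_health.
Round 6: (xii) [notify_public_health -> isolate]. Adds isolate.
Round 7: (v) [isolate -> followup_48h]. Adds followup_48h.
Closure: {admit, age_over_65, chest_pain, cough, exposure_confirmed, followup_48h, high_risk, hydration_advised, isolate, notify_public_health, o2_sat_low, order_pcr, order_xray, rapid_test_pos, rash, sore_throat, start_antiviral} — 17 facts.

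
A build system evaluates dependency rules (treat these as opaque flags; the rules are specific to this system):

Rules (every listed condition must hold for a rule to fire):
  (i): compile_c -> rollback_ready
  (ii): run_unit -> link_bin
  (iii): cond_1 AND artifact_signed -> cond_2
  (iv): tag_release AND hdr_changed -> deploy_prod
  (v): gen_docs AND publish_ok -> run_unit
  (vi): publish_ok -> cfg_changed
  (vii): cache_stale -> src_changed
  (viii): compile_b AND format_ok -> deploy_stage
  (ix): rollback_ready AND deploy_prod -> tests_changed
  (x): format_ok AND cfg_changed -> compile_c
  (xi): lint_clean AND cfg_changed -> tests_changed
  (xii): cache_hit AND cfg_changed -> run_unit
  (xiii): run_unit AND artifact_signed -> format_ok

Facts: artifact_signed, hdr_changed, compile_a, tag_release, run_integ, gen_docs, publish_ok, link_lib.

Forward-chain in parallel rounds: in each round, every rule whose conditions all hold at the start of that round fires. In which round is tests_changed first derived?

Round 1: (iv) [tag_release AND hdr_changed -> deploy_prod]; (v) [gen_docs AND publish_ok -> run_unit]; (vi) [publish_ok -> cfg_changed]. Adds deploy_prod, run_unit, cfg_changed.
Round 2: (ii) [run_unit -> link_bin]; (xiii) [run_unit AND artifact_signed -> format_ok]. Adds link_bin, format_ok.
Round 3: (x) [format_ok AND cfg_changed -> compile_c]. Adds compile_c.
Round 4: (i) [compile_c -> rollback_ready]. Adds rollback_ready.
Round 5: (ix) [rollback_ready AND deploy_prod -> tests_changed]. Adds tests_changed.
tests_changed first appears in round 5.

5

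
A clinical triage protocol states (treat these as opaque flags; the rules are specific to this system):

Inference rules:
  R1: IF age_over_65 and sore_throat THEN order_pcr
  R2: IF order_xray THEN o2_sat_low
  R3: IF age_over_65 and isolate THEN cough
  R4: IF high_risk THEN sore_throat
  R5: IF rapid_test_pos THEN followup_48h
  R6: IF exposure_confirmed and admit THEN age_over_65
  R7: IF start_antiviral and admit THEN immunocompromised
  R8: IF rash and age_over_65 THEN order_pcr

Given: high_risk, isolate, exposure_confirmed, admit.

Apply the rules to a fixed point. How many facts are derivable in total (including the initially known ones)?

Round 1 fires R4, R6, giving sore_throat, age_over_65.
Round 2 fires R1, R3, giving order_pcr, cough.
Closure: {admit, age_over_65, cough, exposure_confirmed, high_risk, isolate, order_pcr, sore_throat} — 8 facts.

8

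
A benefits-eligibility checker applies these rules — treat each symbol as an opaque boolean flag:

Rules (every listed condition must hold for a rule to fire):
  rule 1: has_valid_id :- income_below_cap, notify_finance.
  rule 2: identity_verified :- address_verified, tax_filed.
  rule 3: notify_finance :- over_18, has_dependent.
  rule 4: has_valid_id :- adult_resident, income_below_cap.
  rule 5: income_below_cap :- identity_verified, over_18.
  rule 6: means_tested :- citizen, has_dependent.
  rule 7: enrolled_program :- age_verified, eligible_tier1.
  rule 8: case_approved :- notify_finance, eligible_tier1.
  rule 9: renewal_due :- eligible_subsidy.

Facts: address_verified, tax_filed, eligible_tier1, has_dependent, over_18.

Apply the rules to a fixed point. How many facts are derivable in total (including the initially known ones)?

10

Round 1: rule 2 [identity_verified :- address_verified, tax_filed.]; rule 3 [notify_finance :- over_18, has_dependent.]. Adds identity_verified, notify_finance.
Round 2: rule 5 [income_below_cap :- identity_verified, over_18.]; rule 8 [case_approved :- notify_finance, eligible_tier1.]. Adds income_below_cap, case_approved.
Round 3: rule 1 [has_valid_id :- income_below_cap, notify_finance.]. Adds has_valid_id.
Closure: {address_verified, case_approved, eligible_tier1, has_dependent, has_valid_id, identity_verified, income_below_cap, notify_finance, over_18, tax_filed} — 10 facts.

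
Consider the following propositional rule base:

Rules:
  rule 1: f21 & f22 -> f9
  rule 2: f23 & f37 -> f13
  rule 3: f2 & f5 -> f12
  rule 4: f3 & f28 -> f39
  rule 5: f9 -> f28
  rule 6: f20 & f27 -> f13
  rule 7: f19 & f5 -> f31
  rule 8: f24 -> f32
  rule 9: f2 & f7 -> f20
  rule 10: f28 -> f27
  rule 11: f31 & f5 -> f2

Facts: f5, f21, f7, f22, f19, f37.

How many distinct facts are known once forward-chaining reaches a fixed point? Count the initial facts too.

14

Round 1 fires rule 1, rule 7, giving f9, f31.
Round 2 fires rule 5, rule 11, giving f28, f2.
Round 3 fires rule 3, rule 9, rule 10, giving f12, f20, f27.
Round 4 fires rule 6, giving f13.
Closure: {f12, f13, f19, f2, f20, f21, f22, f27, f28, f31, f37, f5, f7, f9} — 14 facts.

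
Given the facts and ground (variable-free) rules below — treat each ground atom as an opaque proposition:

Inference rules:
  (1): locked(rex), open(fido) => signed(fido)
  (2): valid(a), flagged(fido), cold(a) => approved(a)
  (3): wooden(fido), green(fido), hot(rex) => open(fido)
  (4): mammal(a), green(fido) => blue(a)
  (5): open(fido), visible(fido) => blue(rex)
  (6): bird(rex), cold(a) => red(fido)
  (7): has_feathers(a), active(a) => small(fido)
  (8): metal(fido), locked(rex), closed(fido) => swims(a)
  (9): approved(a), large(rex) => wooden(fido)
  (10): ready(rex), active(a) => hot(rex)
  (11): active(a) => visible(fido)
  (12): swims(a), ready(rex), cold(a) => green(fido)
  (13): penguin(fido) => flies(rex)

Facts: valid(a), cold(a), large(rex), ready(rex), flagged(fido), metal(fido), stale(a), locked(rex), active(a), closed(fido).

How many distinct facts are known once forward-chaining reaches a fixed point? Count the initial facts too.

[1] (2) [valid(a), flagged(fido), cold(a) => approved(a)]; (8) [metal(fido), locked(rex), closed(fido) => swims(a)]; (10) [ready(rex), active(a) => hot(rex)]; (11) [active(a) => visible(fido)]. ⇒ new: approved(a), swims(a), hot(rex), visible(fido).
[2] (9) [approved(a), large(rex) => wooden(fido)]; (12) [swims(a), ready(rex), cold(a) => green(fido)]. ⇒ new: wooden(fido), green(fido).
[3] (3) [wooden(fido), green(fido), hot(rex) => open(fido)]. ⇒ new: open(fido).
[4] (1) [locked(rex), open(fido) => signed(fido)]; (5) [open(fido), visible(fido) => blue(rex)]. ⇒ new: signed(fido), blue(rex).
Closure: {active(a), approved(a), blue(rex), closed(fido), cold(a), flagged(fido), green(fido), hot(rex), large(rex), locked(rex), metal(fido), open(fido), ready(rex), signed(fido), stale(a), swims(a), valid(a), visible(fido), wooden(fido)} — 19 facts.

19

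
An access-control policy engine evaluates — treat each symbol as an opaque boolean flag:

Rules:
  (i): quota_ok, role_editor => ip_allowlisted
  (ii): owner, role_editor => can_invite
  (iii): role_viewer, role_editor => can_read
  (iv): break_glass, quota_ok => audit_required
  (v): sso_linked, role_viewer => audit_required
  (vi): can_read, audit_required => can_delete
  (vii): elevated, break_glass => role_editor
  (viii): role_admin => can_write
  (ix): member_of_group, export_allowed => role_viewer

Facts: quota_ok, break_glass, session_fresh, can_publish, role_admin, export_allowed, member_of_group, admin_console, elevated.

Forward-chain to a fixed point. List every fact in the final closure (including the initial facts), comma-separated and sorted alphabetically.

admin_console, audit_required, break_glass, can_delete, can_publish, can_read, can_write, elevated, export_allowed, ip_allowlisted, member_of_group, quota_ok, role_admin, role_editor, role_viewer, session_fresh

Round 1 — (iv), (vii), (viii), (ix), derive audit_required, role_editor, can_write, role_viewer.
Round 2 — (i), (iii), derive ip_allowlisted, can_read.
Round 3 — (vi), derive can_delete.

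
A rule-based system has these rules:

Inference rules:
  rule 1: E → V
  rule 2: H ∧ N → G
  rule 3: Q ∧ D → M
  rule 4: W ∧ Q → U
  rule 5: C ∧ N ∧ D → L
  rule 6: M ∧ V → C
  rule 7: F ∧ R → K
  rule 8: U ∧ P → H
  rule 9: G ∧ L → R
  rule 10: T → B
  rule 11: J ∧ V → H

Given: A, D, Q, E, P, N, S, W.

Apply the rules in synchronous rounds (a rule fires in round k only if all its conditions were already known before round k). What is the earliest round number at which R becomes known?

4

Round 1 fires rule 1, rule 3, rule 4, giving V, M, U.
Round 2 fires rule 6, rule 8, giving C, H.
Round 3 fires rule 2, rule 5, giving G, L.
Round 4 fires rule 9, giving R.
R first appears in round 4.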